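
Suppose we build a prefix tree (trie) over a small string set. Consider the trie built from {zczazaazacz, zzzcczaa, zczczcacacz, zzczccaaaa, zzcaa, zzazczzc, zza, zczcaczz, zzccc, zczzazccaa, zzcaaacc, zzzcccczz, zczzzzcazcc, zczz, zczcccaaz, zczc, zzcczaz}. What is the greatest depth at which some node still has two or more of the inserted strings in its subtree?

5

Equivalently: take the maximum, over all pairs, of their longest common prefix length.
"zzcaa" and "zzcaaacc" agree on "zzcaa" (5 characters) before diverging; nothing deeper is shared.
Longest shared-prefix length: 5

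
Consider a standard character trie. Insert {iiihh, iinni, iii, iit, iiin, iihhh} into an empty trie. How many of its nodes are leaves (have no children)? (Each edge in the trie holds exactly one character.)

5

A leaf is a node with no children — equivalently, the end of a word that is not a proper prefix of any other stored word.
Those words: "iihhh", "iiihh", "iiin", "iinni", "iit"
Leaf count: 5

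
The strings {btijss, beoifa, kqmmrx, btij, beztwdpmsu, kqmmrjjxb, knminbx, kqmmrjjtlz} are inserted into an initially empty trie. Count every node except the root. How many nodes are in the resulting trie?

Trie structure (* marks end of a word):
(root)
├─ b
│  ├─ e
│  │  ├─ o
│  │  │  └─ i
│  │  │     └─ f
│  │  │        └─ a *
│  │  └─ z
│  │     └─ t
│  │        └─ w
│  │           └─ d
│  │              └─ p
│  │                 └─ m
│  │                    └─ s
│  │                       └─ u *
│  └─ t
│     └─ i
│        └─ j *
│           └─ s
│              └─ s *
└─ k
   ├─ n
   │  └─ m
   │     └─ i
   │        └─ n
   │           └─ b
   │              └─ x *
   └─ q
      └─ m
         └─ m
            └─ r
               ├─ j
               │  └─ j
               │     ├─ t
               │     │  └─ l
               │     │     └─ z *
               │     └─ x
               │        └─ b *
               └─ x *
Counting every labelled node above: 38.

38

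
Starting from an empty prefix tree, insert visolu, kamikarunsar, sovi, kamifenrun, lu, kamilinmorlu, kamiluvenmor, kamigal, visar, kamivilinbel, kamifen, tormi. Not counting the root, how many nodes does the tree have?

63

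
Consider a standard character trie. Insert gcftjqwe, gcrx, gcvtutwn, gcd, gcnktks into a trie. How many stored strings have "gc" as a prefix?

5

Walk to "gc"; the words in its subtree are exactly those with that prefix.
Words under "gc": gcd, gcftjqwe, gcnktks, gcrx, gcvtutwn
Count: 5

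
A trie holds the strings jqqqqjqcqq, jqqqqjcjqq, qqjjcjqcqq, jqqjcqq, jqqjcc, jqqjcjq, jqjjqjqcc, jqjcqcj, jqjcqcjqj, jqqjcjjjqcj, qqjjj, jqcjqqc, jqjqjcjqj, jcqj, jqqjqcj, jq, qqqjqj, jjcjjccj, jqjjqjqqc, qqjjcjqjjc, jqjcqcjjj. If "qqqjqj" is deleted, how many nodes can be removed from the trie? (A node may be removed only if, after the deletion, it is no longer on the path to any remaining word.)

After clearing the end-marker at "qqqjqj", prune upward until reaching a node still needed by another word.
The suffix "qjqj" (4 nodes) is used only by "qqqjqj"; the node for "qq" still has the child "j", so pruning stops there.
Nodes removed: 4

4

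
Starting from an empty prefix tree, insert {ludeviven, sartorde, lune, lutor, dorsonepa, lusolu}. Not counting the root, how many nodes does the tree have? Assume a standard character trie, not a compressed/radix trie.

35

For each word, the new-node count is its length minus the longest prefix already in the trie:
  "ludeviven" → 9 new (l, u, d, e, v, i, v, e, n)
  "sartorde" → 8 new (s, a, r, t, o, r, d, e)
  "lune" → prefix "lu" already present; 2 new (n, e)
  "lutor" → prefix "lu" already present; 3 new (t, o, r)
  "dorsonepa" → 9 new (d, o, r, s, o, n, e, p, a)
  "lusolu" → prefix "lu" already present; 4 new (s, o, l, u)
Total nodes = 9 + 8 + 2 + 3 + 9 + 4 = 35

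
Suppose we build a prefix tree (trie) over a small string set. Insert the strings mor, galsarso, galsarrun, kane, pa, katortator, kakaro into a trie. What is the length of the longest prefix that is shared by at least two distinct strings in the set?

6

Look for the deepest trie node that still has at least two words in its subtree.
e.g. "galsarrun" and "galsarso" share the prefix "galsar" of length 6; no pair shares a longer one.
Longest shared-prefix length: 6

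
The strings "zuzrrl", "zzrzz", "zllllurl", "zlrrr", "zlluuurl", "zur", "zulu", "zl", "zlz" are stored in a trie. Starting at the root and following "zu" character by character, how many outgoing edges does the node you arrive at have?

3

Walk "zu" from the root, arriving at one node.
Characters that immediately follow "zu" among the stored strings: {l, r, z}.
That node has 3 child edges.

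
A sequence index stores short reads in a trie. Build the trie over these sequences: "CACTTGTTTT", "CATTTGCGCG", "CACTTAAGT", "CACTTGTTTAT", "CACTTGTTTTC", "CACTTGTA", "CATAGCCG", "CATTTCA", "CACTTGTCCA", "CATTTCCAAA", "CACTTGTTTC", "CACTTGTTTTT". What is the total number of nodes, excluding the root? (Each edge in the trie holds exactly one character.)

Insert word by word; a character creates a node only if that edge doesn't already exist:
  "CACTTGTTTT" → 10 new (C, A, C, T, T, G, T, T, T, T)
  "CATTTGCGCG" → prefix "CA" already present; 8 new (T, T, T, G, C, G, C, G)
  "CACTTAAGT" → prefix "CACTT" already present; 4 new (A, A, G, T)
  "CACTTGTTTAT" → prefix "CACTTGTTT" already present; 2 new (A, T)
  "CACTTGTTTTC" → prefix "CACTTGTTTT" already present; 1 new (C)
  "CACTTGTA" → prefix "CACTTGT" already present; 1 new (A)
  "CATAGCCG" → prefix "CAT" already present; 5 new (A, G, C, C, G)
  "CATTTCA" → prefix "CATTT" already present; 2 new (C, A)
  "CACTTGTCCA" → prefix "CACTTGT" already present; 3 new (C, C, A)
  "CATTTCCAAA" → prefix "CATTTC" already present; 4 new (C, A, A, A)
  "CACTTGTTTC" → prefix "CACTTGTTT" already present; 1 new (C)
  "CACTTGTTTTT" → prefix "CACTTGTTTT" already present; 1 new (T)
Total nodes = 10 + 8 + 4 + 2 + 1 + 1 + 5 + 2 + 3 + 4 + 1 + 1 = 42

42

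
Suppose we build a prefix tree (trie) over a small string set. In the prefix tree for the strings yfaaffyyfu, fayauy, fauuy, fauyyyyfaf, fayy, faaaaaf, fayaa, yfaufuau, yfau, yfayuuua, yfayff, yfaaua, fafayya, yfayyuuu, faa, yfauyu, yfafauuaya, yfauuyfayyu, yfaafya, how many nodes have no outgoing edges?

17

A leaf is a node with no children — equivalently, the end of a word that is not a proper prefix of any other stored word.
Those words: "faaaaaf", "fafayya", "fauuy", "fauyyyyfaf", "fayaa", "fayauy", "fayy", "yfaaffyyfu", "yfaafya", "yfaaua", "yfafauuaya", "yfaufuau", "yfauuyfayyu", "yfauyu", "yfayff", "yfayuuua", "yfayyuuu"
Leaf count: 17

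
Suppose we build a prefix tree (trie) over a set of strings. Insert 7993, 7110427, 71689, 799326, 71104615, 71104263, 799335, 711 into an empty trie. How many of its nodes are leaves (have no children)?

6

A leaf is a node with no children — equivalently, the end of a word that is not a proper prefix of any other stored word.
Those words: "71104263", "7110427", "71104615", "71689", "799326", "799335"
Leaf count: 6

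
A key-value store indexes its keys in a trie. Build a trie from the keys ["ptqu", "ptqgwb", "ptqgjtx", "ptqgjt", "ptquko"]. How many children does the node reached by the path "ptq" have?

2

Walk "ptq" from the root, arriving at one node.
Characters that immediately follow "ptq" among the stored strings: {g, u}.
That node has 2 child edges.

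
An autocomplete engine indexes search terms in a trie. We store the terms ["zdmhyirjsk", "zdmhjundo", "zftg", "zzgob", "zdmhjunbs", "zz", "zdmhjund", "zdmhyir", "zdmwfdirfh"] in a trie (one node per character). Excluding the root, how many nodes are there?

Trie structure (* marks end of a word):
(root)
└─ z
   ├─ d
   │  └─ m
   │     ├─ h
   │     │  ├─ j
   │     │  │  └─ u
   │     │  │     └─ n
   │     │  │        ├─ b
   │     │  │        │  └─ s *
   │     │  │        └─ d *
   │     │  │           └─ o *
   │     │  └─ y
   │     │     └─ i
   │     │        └─ r *
   │     │           └─ j
   │     │              └─ s
   │     │                 └─ k *
   │     └─ w
   │        └─ f
   │           └─ d
   │              └─ i
   │                 └─ r
   │                    └─ f
   │                       └─ h *
   ├─ f
   │  └─ t
   │     └─ g *
   └─ z *
      └─ g
         └─ o
            └─ b *
Counting every labelled node above: 31.

31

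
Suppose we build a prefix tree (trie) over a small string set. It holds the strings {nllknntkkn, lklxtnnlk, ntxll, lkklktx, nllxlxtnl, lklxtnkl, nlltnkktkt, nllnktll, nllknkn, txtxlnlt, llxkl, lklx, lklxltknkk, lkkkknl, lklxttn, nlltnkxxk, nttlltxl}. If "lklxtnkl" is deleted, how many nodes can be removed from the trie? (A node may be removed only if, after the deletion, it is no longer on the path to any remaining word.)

2

After clearing the end-marker at "lklxtnkl", prune upward until reaching a node still needed by another word.
The suffix "kl" (2 nodes) is used only by "lklxtnkl"; the node for "lklxtn" still has the child "n", so pruning stops there.
Nodes removed: 2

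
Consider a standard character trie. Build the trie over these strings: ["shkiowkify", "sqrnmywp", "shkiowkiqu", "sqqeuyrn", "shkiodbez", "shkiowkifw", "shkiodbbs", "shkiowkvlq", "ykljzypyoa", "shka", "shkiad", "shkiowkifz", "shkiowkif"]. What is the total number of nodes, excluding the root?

For each word, the new-node count is its length minus the longest prefix already in the trie:
  "shkiowkify" → 10 new (s, h, k, i, o, w, k, i, f, y)
  "sqrnmywp" → prefix "s" already present; 7 new (q, r, n, m, y, w, p)
  "shkiowkiqu" → prefix "shkiowki" already present; 2 new (q, u)
  "sqqeuyrn" → prefix "sq" already present; 6 new (q, e, u, y, r, n)
  "shkiodbez" → prefix "shkio" already present; 4 new (d, b, e, z)
  "shkiowkifw" → prefix "shkiowkif" already present; 1 new (w)
  "shkiodbbs" → prefix "shkiodb" already present; 2 new (b, s)
  "shkiowkvlq" → prefix "shkiowk" already present; 3 new (v, l, q)
  "ykljzypyoa" → 10 new (y, k, l, j, z, y, p, y, o, a)
  "shka" → prefix "shk" already present; 1 new (a)
  "shkiad" → prefix "shki" already present; 2 new (a, d)
  "shkiowkifz" → prefix "shkiowkif" already present; 1 new (z)
  "shkiowkif" → prefix "shkiowkif" already present; 0 new (none)
Total nodes = 10 + 7 + 2 + 6 + 4 + 1 + 2 + 3 + 10 + 1 + 2 + 1 + 0 = 49

49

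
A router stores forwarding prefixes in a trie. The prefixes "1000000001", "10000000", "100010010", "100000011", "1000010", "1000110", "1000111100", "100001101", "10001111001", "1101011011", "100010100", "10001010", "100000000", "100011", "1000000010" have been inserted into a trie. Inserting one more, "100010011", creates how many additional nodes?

1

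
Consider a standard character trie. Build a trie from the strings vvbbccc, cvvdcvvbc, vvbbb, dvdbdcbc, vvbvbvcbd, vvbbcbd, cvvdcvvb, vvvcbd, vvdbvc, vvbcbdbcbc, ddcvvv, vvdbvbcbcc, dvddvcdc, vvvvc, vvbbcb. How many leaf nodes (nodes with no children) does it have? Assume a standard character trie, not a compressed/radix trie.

13

Leaves are exactly the stored words that no other stored word extends.
Those words: "cvvdcvvbc", "ddcvvv", "dvdbdcbc", "dvddvcdc", "vvbbb", "vvbbcbd", "vvbbccc", "vvbcbdbcbc", "vvbvbvcbd", "vvdbvbcbcc", "vvdbvc", "vvvcbd", "vvvvc"
Leaf count: 13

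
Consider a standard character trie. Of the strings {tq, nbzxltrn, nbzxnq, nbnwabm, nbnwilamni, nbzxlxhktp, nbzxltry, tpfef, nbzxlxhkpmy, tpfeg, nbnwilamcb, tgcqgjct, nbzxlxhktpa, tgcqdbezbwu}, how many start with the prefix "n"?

9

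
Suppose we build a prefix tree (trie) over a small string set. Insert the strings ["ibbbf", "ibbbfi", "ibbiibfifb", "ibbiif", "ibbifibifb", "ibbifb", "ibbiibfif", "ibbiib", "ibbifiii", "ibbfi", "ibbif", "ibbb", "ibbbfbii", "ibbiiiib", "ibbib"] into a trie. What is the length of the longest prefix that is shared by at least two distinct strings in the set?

The deepest shared node is where two words last agree before diverging.
"ibbiibfif" and "ibbiibfifb" agree on "ibbiibfif" (9 characters) before diverging; nothing deeper is shared.
Longest shared-prefix length: 9

9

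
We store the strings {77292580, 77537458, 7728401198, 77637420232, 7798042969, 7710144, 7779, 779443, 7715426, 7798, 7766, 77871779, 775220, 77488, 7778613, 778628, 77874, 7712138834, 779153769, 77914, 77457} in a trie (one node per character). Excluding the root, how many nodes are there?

For each word, the new-node count is its length minus the longest prefix already in the trie:
  "77292580" → 8 new (7, 7, 2, 9, 2, 5, 8, 0)
  "77537458" → prefix "77" already present; 6 new (5, 3, 7, 4, 5, 8)
  "7728401198" → prefix "772" already present; 7 new (8, 4, 0, 1, 1, 9, 8)
  "77637420232" → prefix "77" already present; 9 new (6, 3, 7, 4, 2, 0, 2, 3, 2)
  "7798042969" → prefix "77" already present; 8 new (9, 8, 0, 4, 2, 9, 6, 9)
  "7710144" → prefix "77" already present; 5 new (1, 0, 1, 4, 4)
  "7779" → prefix "77" already present; 2 new (7, 9)
  "779443" → prefix "779" already present; 3 new (4, 4, 3)
  "7715426" → prefix "771" already present; 4 new (5, 4, 2, 6)
  "7798" → prefix "7798" already present; 0 new (none)
  "7766" → prefix "776" already present; 1 new (6)
  "77871779" → prefix "77" already present; 6 new (8, 7, 1, 7, 7, 9)
  "775220" → prefix "775" already present; 3 new (2, 2, 0)
  "77488" → prefix "77" already present; 3 new (4, 8, 8)
  "7778613" → prefix "777" already present; 4 new (8, 6, 1, 3)
  "778628" → prefix "778" already present; 3 new (6, 2, 8)
  "77874" → prefix "7787" already present; 1 new (4)
  "7712138834" → prefix "771" already present; 7 new (2, 1, 3, 8, 8, 3, 4)
  "779153769" → prefix "779" already present; 6 new (1, 5, 3, 7, 6, 9)
  "77914" → prefix "7791" already present; 1 new (4)
  "77457" → prefix "774" already present; 2 new (5, 7)
Total nodes = 8 + 6 + 7 + 9 + 8 + 5 + 2 + 3 + 4 + 0 + 1 + 6 + 3 + 3 + 4 + 3 + 1 + 7 + 6 + 1 + 2 = 89

89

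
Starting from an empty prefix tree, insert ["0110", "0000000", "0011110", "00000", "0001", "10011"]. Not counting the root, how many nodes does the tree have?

21

Trace insertions, counting only characters that open a new branch:
  "0110" → 4 new (0, 1, 1, 0)
  "0000000" → prefix "0" already present; 6 new (0, 0, 0, 0, 0, 0)
  "0011110" → prefix "00" already present; 5 new (1, 1, 1, 1, 0)
  "00000" → prefix "00000" already present; 0 new (none)
  "0001" → prefix "000" already present; 1 new (1)
  "10011" → 5 new (1, 0, 0, 1, 1)
Total nodes = 4 + 6 + 5 + 0 + 1 + 5 = 21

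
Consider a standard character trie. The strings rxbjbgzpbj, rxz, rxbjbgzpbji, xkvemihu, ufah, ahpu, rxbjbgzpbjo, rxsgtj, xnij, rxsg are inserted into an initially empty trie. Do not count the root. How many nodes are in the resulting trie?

36

Count nodes per top-level branch (shared prefixes stored once):
  'a'-branch (ahpu): 4 nodes
  'r'-branch (rxbjbgzpbj, rxbjbgzpbji, rxbjbgzpbjo, rxsg, rxsgtj, rxz): 17 nodes
  'u'-branch (ufah): 4 nodes
  'x'-branch (xkvemihu, xnij): 11 nodes
Sum: 36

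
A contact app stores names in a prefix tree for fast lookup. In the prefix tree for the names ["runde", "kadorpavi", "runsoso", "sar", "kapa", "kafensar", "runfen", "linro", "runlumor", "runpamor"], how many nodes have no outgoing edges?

Leaves are exactly the stored words that no other stored word extends.
Those words: "kadorpavi", "kafensar", "kapa", "linro", "runde", "runfen", "runlumor", "runpamor", "runsoso", "sar"
Leaf count: 10

10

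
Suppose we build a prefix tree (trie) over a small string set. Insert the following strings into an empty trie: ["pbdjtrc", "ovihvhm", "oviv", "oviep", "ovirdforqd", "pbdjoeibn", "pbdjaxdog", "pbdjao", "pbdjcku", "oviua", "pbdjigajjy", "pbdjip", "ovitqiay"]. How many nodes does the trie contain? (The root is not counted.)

52

Trace insertions, counting only characters that open a new branch:
  "pbdjtrc" → 7 new (p, b, d, j, t, r, c)
  "ovihvhm" → 7 new (o, v, i, h, v, h, m)
  "oviv" → prefix "ovi" already present; 1 new (v)
  "oviep" → prefix "ovi" already present; 2 new (e, p)
  "ovirdforqd" → prefix "ovi" already present; 7 new (r, d, f, o, r, q, d)
  "pbdjoeibn" → prefix "pbdj" already present; 5 new (o, e, i, b, n)
  "pbdjaxdog" → prefix "pbdj" already present; 5 new (a, x, d, o, g)
  "pbdjao" → prefix "pbdja" already present; 1 new (o)
  "pbdjcku" → prefix "pbdj" already present; 3 new (c, k, u)
  "oviua" → prefix "ovi" already present; 2 new (u, a)
  "pbdjigajjy" → prefix "pbdj" already present; 6 new (i, g, a, j, j, y)
  "pbdjip" → prefix "pbdji" already present; 1 new (p)
  "ovitqiay" → prefix "ovi" already present; 5 new (t, q, i, a, y)
Total nodes = 7 + 7 + 1 + 2 + 7 + 5 + 5 + 1 + 3 + 2 + 6 + 1 + 5 = 52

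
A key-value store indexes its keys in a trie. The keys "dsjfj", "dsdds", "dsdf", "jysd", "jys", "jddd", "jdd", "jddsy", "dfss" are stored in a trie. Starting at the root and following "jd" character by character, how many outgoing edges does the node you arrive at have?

1

Walk "jd" from the root, arriving at one node.
Distinct next characters after "jd": d.
That node has 1 child edge.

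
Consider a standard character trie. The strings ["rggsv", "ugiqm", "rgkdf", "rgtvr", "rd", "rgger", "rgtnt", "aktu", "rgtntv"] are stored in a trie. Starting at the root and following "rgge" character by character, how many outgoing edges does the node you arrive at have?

The children of the "rgge" node are the distinct next characters among strings starting with "rgge".
Distinct next characters after "rgge": r.
That node has 1 child edge.

1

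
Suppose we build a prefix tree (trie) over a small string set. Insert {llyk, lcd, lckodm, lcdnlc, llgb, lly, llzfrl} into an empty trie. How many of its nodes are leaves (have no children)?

5

A leaf is a node with no children — equivalently, the end of a word that is not a proper prefix of any other stored word.
Those words: "lcdnlc", "lckodm", "llgb", "llyk", "llzfrl"
Leaf count: 5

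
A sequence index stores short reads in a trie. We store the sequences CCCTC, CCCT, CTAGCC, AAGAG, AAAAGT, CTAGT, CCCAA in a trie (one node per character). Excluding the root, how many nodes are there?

22

For each word, the new-node count is its length minus the longest prefix already in the trie:
  "CCCTC" → 5 new (C, C, C, T, C)
  "CCCT" → prefix "CCCT" already present; 0 new (none)
  "CTAGCC" → prefix "C" already present; 5 new (T, A, G, C, C)
  "AAGAG" → 5 new (A, A, G, A, G)
  "AAAAGT" → prefix "AA" already present; 4 new (A, A, G, T)
  "CTAGT" → prefix "CTAG" already present; 1 new (T)
  "CCCAA" → prefix "CCC" already present; 2 new (A, A)
Total nodes = 5 + 0 + 5 + 5 + 4 + 1 + 2 = 22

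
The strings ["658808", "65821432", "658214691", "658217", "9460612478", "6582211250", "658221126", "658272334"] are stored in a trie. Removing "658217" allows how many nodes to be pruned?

1

After clearing the end-marker at "658217", prune upward until reaching a node still needed by another word.
The suffix "7" (1 node) is used only by "658217"; the node for "65821" still has the child "4", so pruning stops there.
Nodes removed: 1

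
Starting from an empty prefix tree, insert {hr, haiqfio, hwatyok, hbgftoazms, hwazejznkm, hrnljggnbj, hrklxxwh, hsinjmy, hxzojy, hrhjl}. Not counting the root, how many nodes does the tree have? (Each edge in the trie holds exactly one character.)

58

For each word, the new-node count is its length minus the longest prefix already in the trie:
  "hr" → 2 new (h, r)
  "haiqfio" → prefix "h" already present; 6 new (a, i, q, f, i, o)
  "hwatyok" → prefix "h" already present; 6 new (w, a, t, y, o, k)
  "hbgftoazms" → prefix "h" already present; 9 new (b, g, f, t, o, a, z, m, s)
  "hwazejznkm" → prefix "hwa" already present; 7 new (z, e, j, z, n, k, m)
  "hrnljggnbj" → prefix "hr" already present; 8 new (n, l, j, g, g, n, b, j)
  "hrklxxwh" → prefix "hr" already present; 6 new (k, l, x, x, w, h)
  "hsinjmy" → prefix "h" already present; 6 new (s, i, n, j, m, y)
  "hxzojy" → prefix "h" already present; 5 new (x, z, o, j, y)
  "hrhjl" → prefix "hr" already present; 3 new (h, j, l)
Total nodes = 2 + 6 + 6 + 9 + 7 + 8 + 6 + 6 + 5 + 3 = 58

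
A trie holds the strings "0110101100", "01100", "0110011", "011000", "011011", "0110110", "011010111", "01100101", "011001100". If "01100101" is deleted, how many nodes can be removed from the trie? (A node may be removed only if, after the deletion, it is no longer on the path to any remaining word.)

Walk "01100101" from the leaf back toward the root, removing each node that no remaining word uses.
The suffix "01" (2 nodes) is used only by "01100101"; the node for "011001" still has the child "1", so pruning stops there.
Nodes removed: 2

2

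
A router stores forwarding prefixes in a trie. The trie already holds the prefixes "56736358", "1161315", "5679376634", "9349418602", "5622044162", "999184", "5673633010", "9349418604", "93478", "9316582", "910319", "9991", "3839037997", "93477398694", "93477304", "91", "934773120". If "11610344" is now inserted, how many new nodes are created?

4

Walking "11610344" from the root, the first 4 characters ("1161") follow existing edges; "0" is the first miss.
New nodes needed: |"11610344"| − 4 = 8 − 4 = 4.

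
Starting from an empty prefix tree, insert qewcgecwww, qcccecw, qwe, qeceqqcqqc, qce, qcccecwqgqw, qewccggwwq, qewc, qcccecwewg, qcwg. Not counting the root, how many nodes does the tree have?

42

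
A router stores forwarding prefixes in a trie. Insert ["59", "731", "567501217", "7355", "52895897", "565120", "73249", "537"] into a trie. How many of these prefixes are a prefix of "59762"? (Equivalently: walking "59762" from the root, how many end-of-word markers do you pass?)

1

Walk "59762" from the root; an end-of-word marker is hit whenever a stored word is a prefix of "59762".
Prefixes of the query that are stored words: "59"
Count: 1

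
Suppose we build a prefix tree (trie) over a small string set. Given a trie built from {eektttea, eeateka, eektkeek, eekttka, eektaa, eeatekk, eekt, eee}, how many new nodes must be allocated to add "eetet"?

3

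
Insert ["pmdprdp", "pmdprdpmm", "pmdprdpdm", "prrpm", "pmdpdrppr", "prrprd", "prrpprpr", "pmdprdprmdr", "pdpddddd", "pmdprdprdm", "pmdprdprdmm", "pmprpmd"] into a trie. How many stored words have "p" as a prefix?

Traverse to the node for "p", then collect every word in that subtree.
Matches: "pdpddddd", "pmdpdrppr", "pmdprdp", "pmdprdpdm", "pmdprdpmm", "pmdprdprdm", "pmdprdprdmm", "pmdprdprmdr", "pmprpmd", "prrpm", "prrpprpr", "prrprd"
Count: 12

12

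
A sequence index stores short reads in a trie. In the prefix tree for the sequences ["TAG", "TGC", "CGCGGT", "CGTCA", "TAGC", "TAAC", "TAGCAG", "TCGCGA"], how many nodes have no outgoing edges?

Leaves are exactly the stored words that no other stored word extends.
Those words: "CGCGGT", "CGTCA", "TAAC", "TAGCAG", "TCGCGA", "TGC"
Leaf count: 6

6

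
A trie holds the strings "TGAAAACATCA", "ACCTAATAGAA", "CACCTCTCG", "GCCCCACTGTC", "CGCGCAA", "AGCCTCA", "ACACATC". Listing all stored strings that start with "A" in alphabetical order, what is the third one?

AGCCTCA

Filter for "A…" and sort: "ACACATC", "ACCTAATAGAA", "AGCCTCA"
The 3rd is AGCCTCA.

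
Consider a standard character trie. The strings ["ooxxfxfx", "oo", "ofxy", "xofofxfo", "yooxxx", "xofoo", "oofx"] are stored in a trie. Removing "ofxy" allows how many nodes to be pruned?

3

Walk "ofxy" from the leaf back toward the root, removing each node that no remaining word uses.
The suffix "fxy" (3 nodes) is used only by "ofxy"; the node for "o" still has the child "o", so pruning stops there.
Nodes removed: 3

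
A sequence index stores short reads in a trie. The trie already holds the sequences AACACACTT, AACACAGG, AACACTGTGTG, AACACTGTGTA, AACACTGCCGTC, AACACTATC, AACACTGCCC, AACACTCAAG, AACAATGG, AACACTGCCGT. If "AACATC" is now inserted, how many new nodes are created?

2

Walking "AACATC" from the root, the first 4 characters ("AACA") follow existing edges; "T" is the first miss.
So 6 − 4 = 2 new nodes.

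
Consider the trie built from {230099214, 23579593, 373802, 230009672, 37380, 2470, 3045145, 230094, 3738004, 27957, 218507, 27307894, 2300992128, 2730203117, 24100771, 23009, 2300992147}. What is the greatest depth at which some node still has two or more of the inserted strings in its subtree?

9

Look for the deepest trie node that still has at least two words in its subtree.
"230099214" and "2300992147" agree on "230099214" (9 characters) before diverging; nothing deeper is shared.
Longest shared-prefix length: 9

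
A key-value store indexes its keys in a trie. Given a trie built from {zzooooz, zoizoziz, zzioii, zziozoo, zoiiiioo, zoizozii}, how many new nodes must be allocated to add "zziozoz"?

Walking "zziozoz" from the root, the first 6 characters ("zziozo") follow existing edges; "z" is the first miss.
So 7 − 6 = 1 new nodes.

1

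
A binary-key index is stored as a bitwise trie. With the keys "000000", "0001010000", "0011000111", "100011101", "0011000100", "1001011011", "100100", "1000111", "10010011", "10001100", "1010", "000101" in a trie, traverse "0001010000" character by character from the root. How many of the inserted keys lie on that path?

2

Walk "0001010000" from the root; an end-of-word marker is hit whenever a stored word is a prefix of "0001010000".
Prefixes of the query that are stored words: "000101", "0001010000"
Count: 2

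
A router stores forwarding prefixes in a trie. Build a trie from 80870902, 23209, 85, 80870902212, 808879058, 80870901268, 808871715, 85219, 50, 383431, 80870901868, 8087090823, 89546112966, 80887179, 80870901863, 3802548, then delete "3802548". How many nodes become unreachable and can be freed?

5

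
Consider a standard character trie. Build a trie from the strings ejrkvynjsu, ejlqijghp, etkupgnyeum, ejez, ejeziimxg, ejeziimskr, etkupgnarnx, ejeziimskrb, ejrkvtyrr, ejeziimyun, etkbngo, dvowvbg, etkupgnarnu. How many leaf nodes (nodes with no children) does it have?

Leaves are exactly the stored words that no other stored word extends.
Those words: "dvowvbg", "ejeziimskrb", "ejeziimxg", "ejeziimyun", "ejlqijghp", "ejrkvtyrr", "ejrkvynjsu", "etkbngo", "etkupgnarnu", "etkupgnarnx", "etkupgnyeum"
Leaf count: 11

11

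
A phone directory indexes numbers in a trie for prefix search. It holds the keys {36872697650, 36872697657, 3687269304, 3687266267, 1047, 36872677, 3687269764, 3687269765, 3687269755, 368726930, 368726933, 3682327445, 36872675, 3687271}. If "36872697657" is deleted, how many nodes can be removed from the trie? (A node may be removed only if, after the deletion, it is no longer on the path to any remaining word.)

1

A node on "36872697657"'s path can go only if nothing else ends at it or branches off below it.
The suffix "7" (1 node) is used only by "36872697657"; the node for "3687269765" still has the child "0", so pruning stops there.
Nodes removed: 1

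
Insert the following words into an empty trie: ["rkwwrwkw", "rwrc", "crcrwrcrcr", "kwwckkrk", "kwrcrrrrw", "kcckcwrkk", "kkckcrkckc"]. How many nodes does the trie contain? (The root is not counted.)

53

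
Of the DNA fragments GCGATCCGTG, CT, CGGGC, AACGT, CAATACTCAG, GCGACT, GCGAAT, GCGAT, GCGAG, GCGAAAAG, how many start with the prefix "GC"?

Filter for entries beginning with "GC":
Matches: "GCGAAAAG", "GCGAAT", "GCGACT", "GCGAG", "GCGAT", "GCGATCCGTG"
Count: 6

6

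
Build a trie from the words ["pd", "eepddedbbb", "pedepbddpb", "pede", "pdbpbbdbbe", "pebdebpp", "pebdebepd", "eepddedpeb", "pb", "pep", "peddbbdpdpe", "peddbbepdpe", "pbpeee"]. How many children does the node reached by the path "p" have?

3

Follow the path "p" to its node, then look at its outgoing edges.
Characters that immediately follow "p" among the stored strings: {b, d, e}.
That node has 3 child edges.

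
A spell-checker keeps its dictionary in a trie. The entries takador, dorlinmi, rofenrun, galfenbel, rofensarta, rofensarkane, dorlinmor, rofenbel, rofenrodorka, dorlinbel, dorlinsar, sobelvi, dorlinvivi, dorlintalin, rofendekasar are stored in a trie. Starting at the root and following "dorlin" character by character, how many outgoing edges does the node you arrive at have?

5

Follow the path "dorlin" to its node, then look at its outgoing edges.
Distinct next characters after "dorlin": b, m, s, t, v.
That node has 5 child edges.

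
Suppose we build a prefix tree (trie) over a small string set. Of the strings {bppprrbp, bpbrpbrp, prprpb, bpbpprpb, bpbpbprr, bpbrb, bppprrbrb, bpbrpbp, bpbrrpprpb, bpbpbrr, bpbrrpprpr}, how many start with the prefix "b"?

Traverse to the node for "b", then collect every word in that subtree.
Words under "b": bpbpbprr, bpbpbrr, bpbpprpb, bpbrb, bpbrpbp, bpbrpbrp, bpbrrpprpb, bpbrrpprpr, bppprrbp, bppprrbrb
Count: 10

10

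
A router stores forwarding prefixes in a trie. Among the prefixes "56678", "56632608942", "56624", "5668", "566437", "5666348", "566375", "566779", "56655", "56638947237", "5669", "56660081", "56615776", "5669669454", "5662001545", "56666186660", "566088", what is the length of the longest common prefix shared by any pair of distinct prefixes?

Look for the deepest trie node that still has at least two words in its subtree.
"5662001545" and "56624" agree on "5662" (4 characters) before diverging; nothing deeper is shared.
Longest shared-prefix length: 4

4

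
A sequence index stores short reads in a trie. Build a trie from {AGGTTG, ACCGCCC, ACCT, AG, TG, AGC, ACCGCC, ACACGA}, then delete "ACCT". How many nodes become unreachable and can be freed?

1

Walk "ACCT" from the leaf back toward the root, removing each node that no remaining word uses.
The suffix "T" (1 node) is used only by "ACCT"; the node for "ACC" still has the child "G", so pruning stops there.
Nodes removed: 1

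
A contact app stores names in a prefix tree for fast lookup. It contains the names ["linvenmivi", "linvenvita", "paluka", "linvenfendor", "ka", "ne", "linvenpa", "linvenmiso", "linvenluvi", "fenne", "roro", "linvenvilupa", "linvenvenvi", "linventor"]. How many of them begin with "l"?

9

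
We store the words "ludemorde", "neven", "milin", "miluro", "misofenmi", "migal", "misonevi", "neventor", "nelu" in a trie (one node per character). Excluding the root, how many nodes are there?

41

Insert word by word; a character creates a node only if that edge doesn't already exist:
  "ludemorde" → 9 new (l, u, d, e, m, o, r, d, e)
  "neven" → 5 new (n, e, v, e, n)
  "milin" → 5 new (m, i, l, i, n)
  "miluro" → prefix "mil" already present; 3 new (u, r, o)
  "misofenmi" → prefix "mi" already present; 7 new (s, o, f, e, n, m, i)
  "migal" → prefix "mi" already present; 3 new (g, a, l)
  "misonevi" → prefix "miso" already present; 4 new (n, e, v, i)
  "neventor" → prefix "neven" already present; 3 new (t, o, r)
  "nelu" → prefix "ne" already present; 2 new (l, u)
Total nodes = 9 + 5 + 5 + 3 + 7 + 3 + 4 + 3 + 2 = 41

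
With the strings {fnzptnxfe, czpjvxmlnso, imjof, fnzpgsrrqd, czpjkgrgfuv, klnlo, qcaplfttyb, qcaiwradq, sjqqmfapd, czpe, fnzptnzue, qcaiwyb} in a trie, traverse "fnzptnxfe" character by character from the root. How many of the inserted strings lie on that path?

1

Traverse "fnzptnxfe" character by character; count nodes along the way that are marked as word ends.
Prefixes of the query that are stored words: "fnzptnxfe"
Count: 1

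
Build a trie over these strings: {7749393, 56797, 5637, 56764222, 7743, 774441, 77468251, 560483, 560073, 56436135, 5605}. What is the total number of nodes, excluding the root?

42

Count nodes per top-level branch (shared prefixes stored once):
  '5'-branch (560073, 560483, 5605, 5637, 56436135, 56764222, 56797): 26 nodes
  '7'-branch (7743, 774441, 77468251, 7749393): 16 nodes
Sum: 42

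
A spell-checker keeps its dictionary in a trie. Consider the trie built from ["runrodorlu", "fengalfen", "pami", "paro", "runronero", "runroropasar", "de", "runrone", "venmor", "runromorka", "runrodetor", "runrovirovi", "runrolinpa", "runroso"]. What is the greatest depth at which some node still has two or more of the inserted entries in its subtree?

Equivalently: take the maximum, over all pairs, of their longest common prefix length.
"runrone" and "runronero" agree on "runrone" (7 characters) before diverging; nothing deeper is shared.
Longest shared-prefix length: 7

7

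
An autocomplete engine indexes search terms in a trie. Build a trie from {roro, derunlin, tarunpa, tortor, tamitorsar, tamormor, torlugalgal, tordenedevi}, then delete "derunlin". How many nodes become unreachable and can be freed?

8

After clearing the end-marker at "derunlin", prune upward until reaching a node still needed by another word.
No other word shares any prefix with "derunlin", so all 8 of its nodes go.
Nodes removed: 8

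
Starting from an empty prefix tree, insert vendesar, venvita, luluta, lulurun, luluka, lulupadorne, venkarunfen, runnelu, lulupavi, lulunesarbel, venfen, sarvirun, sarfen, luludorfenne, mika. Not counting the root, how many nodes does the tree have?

81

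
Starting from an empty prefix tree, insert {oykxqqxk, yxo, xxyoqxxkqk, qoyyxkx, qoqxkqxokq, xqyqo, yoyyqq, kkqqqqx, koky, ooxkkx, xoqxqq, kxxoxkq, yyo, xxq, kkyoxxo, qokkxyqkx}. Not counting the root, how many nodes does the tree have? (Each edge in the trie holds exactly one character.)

86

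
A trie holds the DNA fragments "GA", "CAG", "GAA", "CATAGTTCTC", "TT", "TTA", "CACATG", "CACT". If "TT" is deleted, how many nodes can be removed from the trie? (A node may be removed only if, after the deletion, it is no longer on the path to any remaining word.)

0

A node on "TT"'s path can go only if nothing else ends at it or branches off below it.
Every node on "TT" is still needed (e.g. by "TTA"), so nothing is freed.
Nodes removed: 0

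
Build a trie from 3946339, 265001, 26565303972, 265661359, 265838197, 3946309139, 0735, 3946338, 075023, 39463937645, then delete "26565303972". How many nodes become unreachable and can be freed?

7

After clearing the end-marker at "26565303972", prune upward until reaching a node still needed by another word.
The suffix "5303972" (7 nodes) is used only by "26565303972"; the node for "2656" still has the child "6", so pruning stops there.
Nodes removed: 7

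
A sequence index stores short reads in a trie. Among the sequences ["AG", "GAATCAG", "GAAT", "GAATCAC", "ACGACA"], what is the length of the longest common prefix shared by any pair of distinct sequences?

The deepest shared node is where two words last agree before diverging.
"GAATCAC" and "GAATCAG" agree on "GAATCA" (6 characters) before diverging; nothing deeper is shared.
Longest shared-prefix length: 6

6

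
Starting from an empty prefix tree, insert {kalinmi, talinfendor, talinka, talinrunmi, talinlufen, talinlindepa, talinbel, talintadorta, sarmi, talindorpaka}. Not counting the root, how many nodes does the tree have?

58

Count nodes per top-level branch (shared prefixes stored once):
  'k'-branch (kalinmi): 7 nodes
  's'-branch (sarmi): 5 nodes
  't'-branch (talinbel, talindorpaka, talinfendor, talinka, talinlindepa, talinlufen, talinrunmi, talintadorta): 46 nodes
Sum: 58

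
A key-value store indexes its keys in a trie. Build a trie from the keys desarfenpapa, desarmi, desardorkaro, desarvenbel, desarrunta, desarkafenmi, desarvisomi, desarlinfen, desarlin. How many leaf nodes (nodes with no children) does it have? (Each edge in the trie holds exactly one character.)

8

A leaf is a node with no children — equivalently, the end of a word that is not a proper prefix of any other stored word.
Those words: "desardorkaro", "desarfenpapa", "desarkafenmi", "desarlinfen", "desarmi", "desarrunta", "desarvenbel", "desarvisomi"
Leaf count: 8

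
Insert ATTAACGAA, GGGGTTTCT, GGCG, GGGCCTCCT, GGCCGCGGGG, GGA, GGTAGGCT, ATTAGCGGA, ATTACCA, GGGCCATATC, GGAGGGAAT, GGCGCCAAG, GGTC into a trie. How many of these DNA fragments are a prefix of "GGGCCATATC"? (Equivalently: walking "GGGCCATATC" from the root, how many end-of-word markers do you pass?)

Check each prefix of "GGGCCATATC" against the stored set — each match is an end-marker on the path.
Prefixes of the query that are stored words: "GGGCCATATC"
Count: 1

1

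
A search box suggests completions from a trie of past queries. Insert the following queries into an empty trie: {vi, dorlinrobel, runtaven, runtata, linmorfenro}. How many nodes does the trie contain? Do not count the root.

Count nodes per top-level branch (shared prefixes stored once):
  'd'-branch (dorlinrobel): 11 nodes
  'l'-branch (linmorfenro): 11 nodes
  'r'-branch (runtata, runtaven): 10 nodes
  'v'-branch (vi): 2 nodes
Sum: 34

34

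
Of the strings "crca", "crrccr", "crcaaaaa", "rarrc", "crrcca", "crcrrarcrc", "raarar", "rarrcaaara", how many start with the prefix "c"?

5

Walk to "c"; the words in its subtree are exactly those with that prefix.
Matches: "crca", "crcaaaaa", "crcrrarcrc", "crrcca", "crrccr"
Count: 5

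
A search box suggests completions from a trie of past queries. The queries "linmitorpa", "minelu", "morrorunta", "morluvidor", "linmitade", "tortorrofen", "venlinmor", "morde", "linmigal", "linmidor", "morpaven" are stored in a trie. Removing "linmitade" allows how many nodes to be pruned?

A node on "linmitade"'s path can go only if nothing else ends at it or branches off below it.
The suffix "ade" (3 nodes) is used only by "linmitade"; the node for "linmit" still has the child "o", so pruning stops there.
Nodes removed: 3

3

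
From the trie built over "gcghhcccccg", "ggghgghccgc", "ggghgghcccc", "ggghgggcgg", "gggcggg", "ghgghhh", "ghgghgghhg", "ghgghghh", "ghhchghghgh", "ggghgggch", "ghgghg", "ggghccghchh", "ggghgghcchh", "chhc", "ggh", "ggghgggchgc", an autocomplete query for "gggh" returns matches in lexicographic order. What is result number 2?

ggghgggcgg

Filter for "gggh…" and sort: "ggghccghchh", "ggghgggcgg", "ggghgggch", "ggghgggchgc", "ggghgghcccc", "ggghgghccgc", "ggghgghcchh"
Position 2: ggghgggcgg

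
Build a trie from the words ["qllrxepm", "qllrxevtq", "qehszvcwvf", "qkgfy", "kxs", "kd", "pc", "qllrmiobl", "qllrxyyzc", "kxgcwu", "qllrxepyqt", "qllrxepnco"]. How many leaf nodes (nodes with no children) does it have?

12

A leaf is a node with no children — equivalently, the end of a word that is not a proper prefix of any other stored word.
Those words: "kd", "kxgcwu", "kxs", "pc", "qehszvcwvf", "qkgfy", "qllrmiobl", "qllrxepm", "qllrxepnco", "qllrxepyqt", "qllrxevtq", "qllrxyyzc"
Leaf count: 12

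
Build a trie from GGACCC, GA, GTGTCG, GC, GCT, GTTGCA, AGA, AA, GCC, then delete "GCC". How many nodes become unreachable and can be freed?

1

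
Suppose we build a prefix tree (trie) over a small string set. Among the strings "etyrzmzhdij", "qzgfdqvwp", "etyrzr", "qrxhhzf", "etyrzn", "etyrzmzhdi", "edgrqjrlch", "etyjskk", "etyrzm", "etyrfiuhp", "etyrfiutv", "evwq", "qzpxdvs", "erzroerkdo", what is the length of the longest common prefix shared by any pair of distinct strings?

Equivalently: take the maximum, over all pairs, of their longest common prefix length.
"etyrzmzhdi" and "etyrzmzhdij" agree on "etyrzmzhdi" (10 characters) before diverging; nothing deeper is shared.
Longest shared-prefix length: 10

10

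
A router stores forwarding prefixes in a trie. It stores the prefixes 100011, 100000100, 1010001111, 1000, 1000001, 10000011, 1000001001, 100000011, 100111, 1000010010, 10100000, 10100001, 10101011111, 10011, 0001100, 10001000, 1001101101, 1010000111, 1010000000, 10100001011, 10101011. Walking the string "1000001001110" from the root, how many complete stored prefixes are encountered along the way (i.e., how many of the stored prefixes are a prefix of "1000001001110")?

4

Check each prefix of "1000001001110" against the stored set — each match is an end-marker on the path.
Prefixes of the query that are stored words: "1000", "1000001", "100000100", "1000001001"
Count: 4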